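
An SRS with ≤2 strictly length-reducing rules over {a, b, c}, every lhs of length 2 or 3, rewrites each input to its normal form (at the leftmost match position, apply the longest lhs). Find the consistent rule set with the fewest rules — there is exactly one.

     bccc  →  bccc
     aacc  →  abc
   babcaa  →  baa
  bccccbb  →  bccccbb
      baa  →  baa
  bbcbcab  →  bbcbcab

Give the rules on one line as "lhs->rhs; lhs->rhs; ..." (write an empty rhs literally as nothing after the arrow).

ac->b; bab->a

  | bccc
  | aacc => abc
  | babcaa => acaa => baa
  | bccccbb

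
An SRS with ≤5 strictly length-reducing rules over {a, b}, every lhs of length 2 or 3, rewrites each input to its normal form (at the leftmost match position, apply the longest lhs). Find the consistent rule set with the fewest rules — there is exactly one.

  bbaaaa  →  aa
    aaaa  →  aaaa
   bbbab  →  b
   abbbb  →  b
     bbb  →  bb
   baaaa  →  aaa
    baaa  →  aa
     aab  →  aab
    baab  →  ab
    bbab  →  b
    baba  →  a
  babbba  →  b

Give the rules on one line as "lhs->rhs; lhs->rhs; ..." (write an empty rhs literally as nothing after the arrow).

  | bbaaaa => baaa => aa
  | aaaa
  | bbbab => bbab => b
  | abbbb => babb => b

abb->ba; ba->; bab->; bbb->bb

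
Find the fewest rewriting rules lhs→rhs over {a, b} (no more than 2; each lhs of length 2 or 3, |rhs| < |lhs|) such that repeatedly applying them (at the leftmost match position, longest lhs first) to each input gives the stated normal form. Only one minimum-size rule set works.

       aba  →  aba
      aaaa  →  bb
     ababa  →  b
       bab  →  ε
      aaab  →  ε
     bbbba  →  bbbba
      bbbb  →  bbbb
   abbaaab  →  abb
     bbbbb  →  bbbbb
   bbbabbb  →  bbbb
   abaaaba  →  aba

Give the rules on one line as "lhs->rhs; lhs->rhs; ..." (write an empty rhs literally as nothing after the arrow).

aa->b; bab->

  | aba
  | aaaa => baa => bb
  | ababa => aa => b
  | bab => ε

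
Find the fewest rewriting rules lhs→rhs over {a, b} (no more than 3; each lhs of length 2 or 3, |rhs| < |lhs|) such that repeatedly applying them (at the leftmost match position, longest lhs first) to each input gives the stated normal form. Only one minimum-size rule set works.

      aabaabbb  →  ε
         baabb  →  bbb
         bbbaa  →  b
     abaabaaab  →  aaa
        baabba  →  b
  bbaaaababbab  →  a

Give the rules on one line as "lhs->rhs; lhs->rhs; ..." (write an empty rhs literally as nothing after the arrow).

  | aabaabbb => aaabbb => aabb => ab => ε
  | baabb => babb => bbb
  | bbbaa => ba => b
  | abaabaaab => aabaaab => aaaab => aaa

ab->; ba->b; bba->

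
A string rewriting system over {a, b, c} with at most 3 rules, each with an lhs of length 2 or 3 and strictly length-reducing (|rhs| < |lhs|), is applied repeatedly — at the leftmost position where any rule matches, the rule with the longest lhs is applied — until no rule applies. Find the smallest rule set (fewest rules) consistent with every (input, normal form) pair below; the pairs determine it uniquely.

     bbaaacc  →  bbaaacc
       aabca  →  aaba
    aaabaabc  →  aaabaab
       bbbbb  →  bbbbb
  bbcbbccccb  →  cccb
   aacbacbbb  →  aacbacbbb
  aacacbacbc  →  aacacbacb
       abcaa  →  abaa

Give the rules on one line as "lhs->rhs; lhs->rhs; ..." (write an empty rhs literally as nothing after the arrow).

  | bbaaacc
  | aabca => aaba
  | aaabaabc => aaabaab
  | bbbbb

bbc->; bc->b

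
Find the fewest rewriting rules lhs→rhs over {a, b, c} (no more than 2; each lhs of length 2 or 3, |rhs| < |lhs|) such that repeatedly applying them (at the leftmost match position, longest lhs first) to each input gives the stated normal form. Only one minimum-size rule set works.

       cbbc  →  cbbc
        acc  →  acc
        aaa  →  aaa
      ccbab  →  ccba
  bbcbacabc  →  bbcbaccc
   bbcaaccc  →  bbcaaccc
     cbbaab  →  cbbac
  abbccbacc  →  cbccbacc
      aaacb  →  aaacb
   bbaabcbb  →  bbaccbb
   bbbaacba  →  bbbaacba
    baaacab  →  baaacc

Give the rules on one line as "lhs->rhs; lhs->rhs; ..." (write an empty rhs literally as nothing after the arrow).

  | cbbc
  | acc
  | aaa
  | ccbab => ccba

ab->c; bab->ba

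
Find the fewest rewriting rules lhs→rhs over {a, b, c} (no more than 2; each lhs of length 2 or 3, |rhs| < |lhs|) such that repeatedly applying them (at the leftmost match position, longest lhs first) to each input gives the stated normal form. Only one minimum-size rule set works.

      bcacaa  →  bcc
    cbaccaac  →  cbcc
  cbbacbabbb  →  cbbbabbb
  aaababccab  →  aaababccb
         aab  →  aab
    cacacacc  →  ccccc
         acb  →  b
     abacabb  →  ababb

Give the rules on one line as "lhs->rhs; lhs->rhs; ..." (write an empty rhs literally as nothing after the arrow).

ac->; ca->c

  | bcacaa => bccaa => bcca => bcc
  | cbaccaac => cbcaac => cbcac => cbcc
  | cbbacbabbb => cbbbabbb
  | aaababccab => aaababccb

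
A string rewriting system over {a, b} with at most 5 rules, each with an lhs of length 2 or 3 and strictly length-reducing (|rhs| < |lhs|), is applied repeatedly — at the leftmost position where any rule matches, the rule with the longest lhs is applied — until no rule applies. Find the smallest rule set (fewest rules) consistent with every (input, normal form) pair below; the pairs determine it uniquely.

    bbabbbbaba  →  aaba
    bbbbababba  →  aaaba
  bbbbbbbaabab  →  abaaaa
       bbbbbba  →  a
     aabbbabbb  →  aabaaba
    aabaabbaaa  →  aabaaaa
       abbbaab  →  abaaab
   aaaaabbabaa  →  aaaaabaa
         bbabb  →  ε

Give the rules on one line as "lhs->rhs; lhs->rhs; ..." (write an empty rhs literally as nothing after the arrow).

  | bbabbbbaba => bbbbaba => bababa => aaba
  | bbbbababba => babababba => aababba => aaaba
  | bbbbbbbaabab => babbbbaabab => abbbaabab => abaaabab => abaaaa
  | bbbbbba => babbba => abba => a

bab->a; bb->; bba->; bbb->ba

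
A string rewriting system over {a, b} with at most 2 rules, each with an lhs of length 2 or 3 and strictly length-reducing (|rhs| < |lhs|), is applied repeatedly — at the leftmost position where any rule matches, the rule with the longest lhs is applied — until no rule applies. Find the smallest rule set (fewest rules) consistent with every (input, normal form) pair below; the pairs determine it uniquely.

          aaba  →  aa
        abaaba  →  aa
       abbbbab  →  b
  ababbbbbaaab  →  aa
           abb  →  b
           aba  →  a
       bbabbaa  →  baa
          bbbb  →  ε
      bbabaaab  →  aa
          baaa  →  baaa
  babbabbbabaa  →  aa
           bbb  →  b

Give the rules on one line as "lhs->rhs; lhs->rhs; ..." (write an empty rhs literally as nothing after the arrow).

  | aaba => aa
  | abaaba => aaba => aa
  | abbbbab => bbbab => bab => b
  | ababbbbbaaab => abbbbbaaab => bbbbaaab => bbaaab => aaab => aa

ab->; bb->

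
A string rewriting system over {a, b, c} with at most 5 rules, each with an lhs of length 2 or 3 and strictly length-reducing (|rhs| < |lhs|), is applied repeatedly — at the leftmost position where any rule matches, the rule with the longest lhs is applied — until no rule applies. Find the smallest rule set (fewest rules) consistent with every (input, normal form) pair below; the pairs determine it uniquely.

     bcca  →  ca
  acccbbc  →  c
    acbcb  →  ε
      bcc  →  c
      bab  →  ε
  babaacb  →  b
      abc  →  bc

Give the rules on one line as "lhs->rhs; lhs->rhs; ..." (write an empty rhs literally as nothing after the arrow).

  | bcca => ca
  | acccbbc => accbbc => acbbc => abbc => bbc => c
  | acbcb => abcb => bcb => bb => ε
  | bcc => c

ab->b; bb->; bcc->c; cb->b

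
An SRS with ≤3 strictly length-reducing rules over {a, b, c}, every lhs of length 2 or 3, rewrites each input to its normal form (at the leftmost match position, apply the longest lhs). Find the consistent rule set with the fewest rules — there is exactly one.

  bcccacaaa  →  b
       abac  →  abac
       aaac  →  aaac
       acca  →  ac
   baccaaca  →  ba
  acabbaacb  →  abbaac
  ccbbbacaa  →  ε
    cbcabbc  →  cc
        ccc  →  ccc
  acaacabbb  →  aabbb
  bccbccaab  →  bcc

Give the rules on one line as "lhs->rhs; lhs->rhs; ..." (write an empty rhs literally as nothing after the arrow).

ca->; cb->c

  | bcccacaaa => bcccaaa => bccaa => bca => b
  | abac
  | aaac
  | acca => ac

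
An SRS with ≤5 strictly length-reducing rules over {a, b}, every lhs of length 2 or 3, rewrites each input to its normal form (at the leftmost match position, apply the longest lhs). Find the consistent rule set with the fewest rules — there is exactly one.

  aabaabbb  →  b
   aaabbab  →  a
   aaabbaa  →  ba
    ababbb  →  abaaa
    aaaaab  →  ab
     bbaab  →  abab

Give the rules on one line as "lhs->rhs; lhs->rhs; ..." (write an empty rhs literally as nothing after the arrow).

  | aabaabbb => baabbb => bbbb => aab => b
  | aaabbab => abbab => aabb => bb => a
  | aaabbaa => abbaa => aaba => ba
  | ababbb => abaaa

aab->b; bb->a; bba->ab; bbb->aa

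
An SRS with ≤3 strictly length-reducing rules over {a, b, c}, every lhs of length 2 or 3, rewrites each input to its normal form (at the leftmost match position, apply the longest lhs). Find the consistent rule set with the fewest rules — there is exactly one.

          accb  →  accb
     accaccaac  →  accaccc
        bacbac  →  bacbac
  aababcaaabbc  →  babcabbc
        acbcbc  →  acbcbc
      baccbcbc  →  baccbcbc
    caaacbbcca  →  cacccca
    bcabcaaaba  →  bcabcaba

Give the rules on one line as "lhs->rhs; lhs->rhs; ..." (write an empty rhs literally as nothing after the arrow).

aa->; cbb->cc

  | accb
  | accaccaac => accaccc
  | bacbac
  | aababcaaabbc => babcaaabbc => babcabbc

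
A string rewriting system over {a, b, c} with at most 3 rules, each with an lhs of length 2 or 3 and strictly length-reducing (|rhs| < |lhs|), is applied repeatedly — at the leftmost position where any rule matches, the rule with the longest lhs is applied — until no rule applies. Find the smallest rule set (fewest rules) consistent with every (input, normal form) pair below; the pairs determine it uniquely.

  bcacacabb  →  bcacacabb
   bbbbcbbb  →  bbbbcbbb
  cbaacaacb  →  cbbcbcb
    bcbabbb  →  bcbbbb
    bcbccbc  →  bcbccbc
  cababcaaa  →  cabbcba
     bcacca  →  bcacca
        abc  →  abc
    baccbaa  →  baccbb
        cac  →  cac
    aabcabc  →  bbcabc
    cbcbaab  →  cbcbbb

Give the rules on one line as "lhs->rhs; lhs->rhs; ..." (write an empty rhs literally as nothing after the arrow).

  | bcacacabb
  | bbbbcbbb
  | cbaacaacb => cbbcaacb => cbbcbcb
  | bcbabbb => bcbbbb

aa->b; bab->bb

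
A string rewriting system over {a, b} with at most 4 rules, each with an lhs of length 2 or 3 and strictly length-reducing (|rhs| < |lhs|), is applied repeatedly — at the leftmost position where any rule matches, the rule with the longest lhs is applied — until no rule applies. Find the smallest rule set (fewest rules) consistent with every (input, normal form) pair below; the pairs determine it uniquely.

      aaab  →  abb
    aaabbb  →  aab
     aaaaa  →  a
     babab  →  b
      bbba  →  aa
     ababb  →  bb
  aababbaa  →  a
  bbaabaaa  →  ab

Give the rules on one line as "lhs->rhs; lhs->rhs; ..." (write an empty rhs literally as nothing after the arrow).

aaa->ab; aba->; ba->a; bbb->a

  | aaab => abb
  | aaabbb => abbbb => aab
  | aaaaa => abaa => a
  | babab => abab => b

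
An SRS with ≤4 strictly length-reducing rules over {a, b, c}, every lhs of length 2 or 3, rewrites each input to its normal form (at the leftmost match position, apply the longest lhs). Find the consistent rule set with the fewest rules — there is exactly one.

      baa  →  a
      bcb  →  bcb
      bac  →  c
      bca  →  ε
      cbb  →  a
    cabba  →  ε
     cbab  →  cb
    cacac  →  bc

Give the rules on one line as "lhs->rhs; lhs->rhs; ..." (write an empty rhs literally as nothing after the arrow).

aa->b; ba->; bb->a; ca->a

  | baa => a
  | bcb
  | bac => c
  | bca => ba => ε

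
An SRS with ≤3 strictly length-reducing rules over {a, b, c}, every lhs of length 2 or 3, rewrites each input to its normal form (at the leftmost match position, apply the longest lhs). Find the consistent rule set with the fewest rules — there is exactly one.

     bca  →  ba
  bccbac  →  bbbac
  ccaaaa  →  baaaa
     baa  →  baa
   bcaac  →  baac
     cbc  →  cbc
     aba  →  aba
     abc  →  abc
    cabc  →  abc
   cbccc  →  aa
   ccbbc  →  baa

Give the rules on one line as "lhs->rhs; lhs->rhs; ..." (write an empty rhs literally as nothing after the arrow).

bbc->aa; ca->a; cc->b

  | bca => ba
  | bccbac => bbbac
  | ccaaaa => baaaa
  | baa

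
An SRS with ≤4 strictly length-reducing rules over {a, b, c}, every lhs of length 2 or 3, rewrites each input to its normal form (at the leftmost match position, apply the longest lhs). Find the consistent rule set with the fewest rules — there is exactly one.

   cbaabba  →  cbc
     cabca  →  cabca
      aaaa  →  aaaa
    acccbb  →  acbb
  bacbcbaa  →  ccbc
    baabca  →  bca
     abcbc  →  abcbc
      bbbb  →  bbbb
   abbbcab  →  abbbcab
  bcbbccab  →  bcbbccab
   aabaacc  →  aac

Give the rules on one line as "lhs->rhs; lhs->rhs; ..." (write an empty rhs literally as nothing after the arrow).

  | cbaabba => cbba => cbc
  | cabca
  | aaaa
  | acccbb => accbb => acbb

acc->ac; ba->c; baa->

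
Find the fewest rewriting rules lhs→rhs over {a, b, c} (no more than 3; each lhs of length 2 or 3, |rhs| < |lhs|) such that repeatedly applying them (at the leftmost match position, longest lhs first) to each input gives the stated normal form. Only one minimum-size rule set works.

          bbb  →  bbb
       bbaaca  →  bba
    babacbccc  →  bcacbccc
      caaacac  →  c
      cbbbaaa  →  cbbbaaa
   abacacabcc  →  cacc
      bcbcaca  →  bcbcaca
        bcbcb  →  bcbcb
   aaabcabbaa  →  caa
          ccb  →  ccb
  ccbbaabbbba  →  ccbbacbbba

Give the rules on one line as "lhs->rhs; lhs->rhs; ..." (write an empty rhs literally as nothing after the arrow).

  | bbb
  | bbaaca => bba
  | babacbccc => bcacbccc
  | caaacac => caac => c

aac->; ab->c; cab->a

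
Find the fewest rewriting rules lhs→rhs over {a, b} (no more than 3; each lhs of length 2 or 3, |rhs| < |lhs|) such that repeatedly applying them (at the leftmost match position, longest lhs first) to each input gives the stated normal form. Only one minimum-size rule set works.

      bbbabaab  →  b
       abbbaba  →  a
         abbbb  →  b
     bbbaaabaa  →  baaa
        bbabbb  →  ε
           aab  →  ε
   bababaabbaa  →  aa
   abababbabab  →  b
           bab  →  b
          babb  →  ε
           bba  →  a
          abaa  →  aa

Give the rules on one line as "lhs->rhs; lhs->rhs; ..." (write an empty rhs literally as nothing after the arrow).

  | bbbabaab => babaab => baab => b
  | abbbaba => bbaba => aba => a
  | abbbb => bbb => b
  | bbbaaabaa => baaabaa => baaa

aab->; ab->; bb->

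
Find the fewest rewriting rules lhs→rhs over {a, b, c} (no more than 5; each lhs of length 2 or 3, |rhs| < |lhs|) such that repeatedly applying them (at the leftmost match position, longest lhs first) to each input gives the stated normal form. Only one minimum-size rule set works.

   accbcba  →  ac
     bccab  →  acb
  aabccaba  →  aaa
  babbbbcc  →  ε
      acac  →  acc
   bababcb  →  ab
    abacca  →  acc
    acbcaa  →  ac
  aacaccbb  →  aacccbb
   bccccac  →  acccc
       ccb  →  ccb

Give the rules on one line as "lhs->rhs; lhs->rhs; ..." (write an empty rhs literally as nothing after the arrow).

ba->; bc->a; ca->c; cba->

  | accbcba => accaba => accba => ac
  | bccab => acab => acb
  | aabccaba => aaacaba => aaacba => aaa
  | babbbbcc => bbbbcc => bbbac => bbc => ba => ε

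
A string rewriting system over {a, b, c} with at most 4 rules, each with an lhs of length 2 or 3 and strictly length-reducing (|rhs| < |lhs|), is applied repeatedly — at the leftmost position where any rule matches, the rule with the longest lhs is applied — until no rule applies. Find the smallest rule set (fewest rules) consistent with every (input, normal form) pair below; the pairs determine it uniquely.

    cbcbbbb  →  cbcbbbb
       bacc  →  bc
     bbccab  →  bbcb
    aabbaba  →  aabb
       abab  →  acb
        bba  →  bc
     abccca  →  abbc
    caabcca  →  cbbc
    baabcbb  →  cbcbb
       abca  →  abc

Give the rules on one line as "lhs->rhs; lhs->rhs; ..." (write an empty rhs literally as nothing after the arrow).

ba->c; ca->c; caa->cb; cc->b

  | cbcbbbb
  | bacc => ccc => bc
  | bbccab => bbbab => bbcb
  | aabbaba => aabcba => aabcc => aabb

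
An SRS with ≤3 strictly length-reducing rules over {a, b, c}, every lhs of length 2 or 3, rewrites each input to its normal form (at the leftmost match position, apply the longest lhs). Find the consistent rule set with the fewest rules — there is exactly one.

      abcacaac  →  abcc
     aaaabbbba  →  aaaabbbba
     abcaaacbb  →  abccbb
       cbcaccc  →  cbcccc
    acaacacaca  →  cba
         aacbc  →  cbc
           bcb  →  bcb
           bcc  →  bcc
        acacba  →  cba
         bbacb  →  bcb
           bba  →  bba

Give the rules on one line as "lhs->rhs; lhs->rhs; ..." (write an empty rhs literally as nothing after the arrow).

ac->c; aca->ba; bac->c

  | abcacaac => abcbaac => abcbac => abcc
  | aaaabbbba
  | abcaaacbb => abcaacbb => abcacbb => abccbb
  | cbcaccc => cbcccc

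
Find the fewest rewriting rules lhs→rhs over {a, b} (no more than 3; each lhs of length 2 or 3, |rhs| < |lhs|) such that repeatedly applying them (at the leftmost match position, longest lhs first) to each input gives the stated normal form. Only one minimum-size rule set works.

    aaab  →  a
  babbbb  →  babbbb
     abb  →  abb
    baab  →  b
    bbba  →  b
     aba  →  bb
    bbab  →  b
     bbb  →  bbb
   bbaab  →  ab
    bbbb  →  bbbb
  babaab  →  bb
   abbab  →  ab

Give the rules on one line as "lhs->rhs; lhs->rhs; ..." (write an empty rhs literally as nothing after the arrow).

  | aaab => a
  | babbbb
  | abb
  | baab => b

aab->; aba->bb; bba->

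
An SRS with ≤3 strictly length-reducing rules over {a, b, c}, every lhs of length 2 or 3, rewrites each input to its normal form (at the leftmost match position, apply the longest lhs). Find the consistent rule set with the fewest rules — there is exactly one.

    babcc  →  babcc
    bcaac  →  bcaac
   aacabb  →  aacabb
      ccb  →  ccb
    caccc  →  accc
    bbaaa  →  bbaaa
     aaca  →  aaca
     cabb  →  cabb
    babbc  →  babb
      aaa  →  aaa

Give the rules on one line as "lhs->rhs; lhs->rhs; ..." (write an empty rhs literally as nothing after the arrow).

  | babcc
  | bcaac
  | aacabb
  | ccb

bbc->bb; cac->ac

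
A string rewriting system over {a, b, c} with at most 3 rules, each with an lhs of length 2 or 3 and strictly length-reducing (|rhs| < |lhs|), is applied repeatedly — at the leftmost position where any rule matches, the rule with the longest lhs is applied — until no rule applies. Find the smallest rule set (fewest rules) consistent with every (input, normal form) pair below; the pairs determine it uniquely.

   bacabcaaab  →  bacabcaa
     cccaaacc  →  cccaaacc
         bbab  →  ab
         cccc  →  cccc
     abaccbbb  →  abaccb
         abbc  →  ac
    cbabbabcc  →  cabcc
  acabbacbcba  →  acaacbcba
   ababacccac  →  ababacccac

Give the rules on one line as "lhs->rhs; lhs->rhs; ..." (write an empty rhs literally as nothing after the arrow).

  | bacabcaaab => bacabcaa
  | cccaaacc
  | bbab => ab
  | cccc

aab->a; baa->a; bb->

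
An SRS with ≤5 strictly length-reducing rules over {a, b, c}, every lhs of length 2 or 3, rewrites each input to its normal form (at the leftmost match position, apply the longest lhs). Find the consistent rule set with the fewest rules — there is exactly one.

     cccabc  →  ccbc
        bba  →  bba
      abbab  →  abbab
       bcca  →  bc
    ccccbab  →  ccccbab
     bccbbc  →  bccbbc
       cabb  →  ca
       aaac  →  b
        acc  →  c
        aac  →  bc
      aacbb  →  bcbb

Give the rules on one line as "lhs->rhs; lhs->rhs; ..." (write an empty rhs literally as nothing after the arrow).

aa->b; ac->; cab->ca; cca->c

  | cccabc => ccbc
  | bba
  | abbab
  | bcca => bc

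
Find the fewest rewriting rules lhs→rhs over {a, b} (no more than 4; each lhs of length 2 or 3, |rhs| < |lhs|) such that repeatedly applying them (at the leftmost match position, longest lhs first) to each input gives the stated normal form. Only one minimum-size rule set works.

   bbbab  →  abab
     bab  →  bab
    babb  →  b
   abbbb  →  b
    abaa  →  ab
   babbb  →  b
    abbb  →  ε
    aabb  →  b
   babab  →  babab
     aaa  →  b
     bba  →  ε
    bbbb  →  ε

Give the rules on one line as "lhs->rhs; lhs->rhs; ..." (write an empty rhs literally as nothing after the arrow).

  | bbbab => abab
  | bab
  | babb => baa => b
  | abbbb => aabb => b

aa->; aaa->b; aab->; bb->a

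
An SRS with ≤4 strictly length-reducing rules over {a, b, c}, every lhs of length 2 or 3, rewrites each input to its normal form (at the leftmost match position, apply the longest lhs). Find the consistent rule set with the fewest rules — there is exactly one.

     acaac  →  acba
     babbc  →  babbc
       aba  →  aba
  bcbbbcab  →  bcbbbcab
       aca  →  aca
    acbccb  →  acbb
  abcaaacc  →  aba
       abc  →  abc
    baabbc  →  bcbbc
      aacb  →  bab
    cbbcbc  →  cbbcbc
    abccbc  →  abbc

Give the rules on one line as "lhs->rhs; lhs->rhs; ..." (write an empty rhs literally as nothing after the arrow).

aa->c; aac->ba; cc->

  | acaac => acba
  | babbc
  | aba
  | bcbbbcab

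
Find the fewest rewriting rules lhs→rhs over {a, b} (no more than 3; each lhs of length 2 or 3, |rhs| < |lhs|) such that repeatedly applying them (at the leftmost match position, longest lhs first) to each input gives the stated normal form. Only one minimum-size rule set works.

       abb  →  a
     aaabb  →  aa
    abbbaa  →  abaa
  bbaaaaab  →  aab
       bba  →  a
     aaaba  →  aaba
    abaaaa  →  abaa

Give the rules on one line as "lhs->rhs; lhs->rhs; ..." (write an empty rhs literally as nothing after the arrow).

  | abb => a
  | aaabb => aabb => aa
  | abbbaa => abaa
  | bbaaaaab => aaaaab => aaaab => aaab => aab

aaa->aa; bb->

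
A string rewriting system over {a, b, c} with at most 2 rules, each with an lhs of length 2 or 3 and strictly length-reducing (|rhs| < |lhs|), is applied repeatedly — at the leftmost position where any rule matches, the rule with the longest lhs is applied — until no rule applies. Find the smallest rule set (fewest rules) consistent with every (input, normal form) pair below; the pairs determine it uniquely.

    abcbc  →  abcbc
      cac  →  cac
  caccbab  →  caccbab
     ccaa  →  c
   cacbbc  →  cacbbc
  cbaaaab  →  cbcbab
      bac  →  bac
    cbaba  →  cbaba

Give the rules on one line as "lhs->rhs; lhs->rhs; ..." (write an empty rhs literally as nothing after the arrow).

  | abcbc
  | cac
  | caccbab
  | ccaa => c

aaa->cb; caa->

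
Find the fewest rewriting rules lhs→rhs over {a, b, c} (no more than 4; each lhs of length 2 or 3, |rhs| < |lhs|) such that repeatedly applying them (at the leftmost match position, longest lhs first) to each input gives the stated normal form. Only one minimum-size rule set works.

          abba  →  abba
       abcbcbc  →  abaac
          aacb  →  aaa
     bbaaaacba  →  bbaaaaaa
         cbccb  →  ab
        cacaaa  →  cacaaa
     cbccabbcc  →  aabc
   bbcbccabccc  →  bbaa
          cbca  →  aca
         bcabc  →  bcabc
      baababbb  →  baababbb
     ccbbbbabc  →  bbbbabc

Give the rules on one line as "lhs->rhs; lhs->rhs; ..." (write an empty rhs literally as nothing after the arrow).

bcc->c; cb->a; cc->

  | abba
  | abcbcbc => abacbc => abaac
  | aacb => aaa
  | bbaaaacba => bbaaaaaa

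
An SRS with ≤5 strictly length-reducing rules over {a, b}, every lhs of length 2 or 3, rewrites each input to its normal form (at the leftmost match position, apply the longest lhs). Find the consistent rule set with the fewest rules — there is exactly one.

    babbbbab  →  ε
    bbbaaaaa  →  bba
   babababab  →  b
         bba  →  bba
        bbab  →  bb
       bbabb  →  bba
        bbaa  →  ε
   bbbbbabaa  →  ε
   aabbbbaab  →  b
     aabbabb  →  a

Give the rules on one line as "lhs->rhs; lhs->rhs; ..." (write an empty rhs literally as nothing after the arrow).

aa->b; ab->; abb->a; bbb->

  | babbbbab => babbab => baab => bbb => ε
  | bbbaaaaa => aaaaa => baaa => bba
  | babababab => bababab => babab => bab => b
  | bba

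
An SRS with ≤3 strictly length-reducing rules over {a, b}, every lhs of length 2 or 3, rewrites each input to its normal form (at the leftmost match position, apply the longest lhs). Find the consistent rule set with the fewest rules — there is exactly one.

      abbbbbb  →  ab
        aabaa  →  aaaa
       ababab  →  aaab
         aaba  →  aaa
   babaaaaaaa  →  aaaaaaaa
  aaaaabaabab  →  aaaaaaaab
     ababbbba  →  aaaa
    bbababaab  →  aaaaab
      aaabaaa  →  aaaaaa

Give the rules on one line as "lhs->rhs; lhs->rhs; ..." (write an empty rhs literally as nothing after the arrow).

  | abbbbbb => abbbbb => abbbb => abbb => abb => ab
  | aabaa => aaaa
  | ababab => aabab => aaab
  | aaba => aaa

ba->a; bb->b; bba->aa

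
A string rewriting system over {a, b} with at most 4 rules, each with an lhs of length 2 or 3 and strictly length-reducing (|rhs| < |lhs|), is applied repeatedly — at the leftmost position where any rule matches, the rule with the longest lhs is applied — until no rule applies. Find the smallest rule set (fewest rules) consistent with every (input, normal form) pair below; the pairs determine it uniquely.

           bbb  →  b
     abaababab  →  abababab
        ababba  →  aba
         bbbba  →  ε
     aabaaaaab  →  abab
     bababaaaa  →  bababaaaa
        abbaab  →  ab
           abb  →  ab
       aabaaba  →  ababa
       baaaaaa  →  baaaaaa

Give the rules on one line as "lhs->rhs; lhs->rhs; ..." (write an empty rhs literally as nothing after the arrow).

aab->ab; bb->b; bba->

  | bbb => bb => b
  | abaababab => abababab
  | ababba => aba
  | bbbba => bbba => bba => ε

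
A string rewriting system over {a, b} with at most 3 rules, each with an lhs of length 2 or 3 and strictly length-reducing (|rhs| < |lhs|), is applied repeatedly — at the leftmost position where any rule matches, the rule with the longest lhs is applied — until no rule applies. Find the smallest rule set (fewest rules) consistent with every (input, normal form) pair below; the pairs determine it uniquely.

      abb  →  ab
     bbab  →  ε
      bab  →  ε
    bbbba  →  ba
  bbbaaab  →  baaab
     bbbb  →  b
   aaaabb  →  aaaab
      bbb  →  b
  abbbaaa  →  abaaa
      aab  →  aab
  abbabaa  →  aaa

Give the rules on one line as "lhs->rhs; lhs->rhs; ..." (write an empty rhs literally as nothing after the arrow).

bab->; bb->b

  | abb => ab
  | bbab => bab => ε
  | bab => ε
  | bbbba => bbba => bba => ba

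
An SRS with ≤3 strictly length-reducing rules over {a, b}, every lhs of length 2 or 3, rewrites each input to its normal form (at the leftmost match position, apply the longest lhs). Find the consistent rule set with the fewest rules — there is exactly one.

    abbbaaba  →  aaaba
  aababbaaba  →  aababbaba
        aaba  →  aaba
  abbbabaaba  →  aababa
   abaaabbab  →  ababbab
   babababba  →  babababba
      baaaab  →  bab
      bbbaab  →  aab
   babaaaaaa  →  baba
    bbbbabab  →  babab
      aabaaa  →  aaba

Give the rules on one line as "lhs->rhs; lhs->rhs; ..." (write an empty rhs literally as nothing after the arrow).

baa->ba; bbb->

  | abbbaaba => aaaba
  | aababbaaba => aababbaba
  | aaba
  | abbbabaaba => aabaaba => aababa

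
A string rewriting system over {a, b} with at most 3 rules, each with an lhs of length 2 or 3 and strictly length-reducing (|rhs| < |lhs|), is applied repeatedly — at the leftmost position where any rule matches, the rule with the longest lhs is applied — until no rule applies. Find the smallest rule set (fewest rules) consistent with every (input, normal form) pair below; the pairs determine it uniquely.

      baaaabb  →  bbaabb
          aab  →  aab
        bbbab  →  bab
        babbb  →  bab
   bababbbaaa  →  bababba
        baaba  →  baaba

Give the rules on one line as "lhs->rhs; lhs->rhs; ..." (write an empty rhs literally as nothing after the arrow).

aaa->ba; bbb->b

  | baaaabb => bbaabb
  | aab
  | bbbab => bab
  | babbb => bab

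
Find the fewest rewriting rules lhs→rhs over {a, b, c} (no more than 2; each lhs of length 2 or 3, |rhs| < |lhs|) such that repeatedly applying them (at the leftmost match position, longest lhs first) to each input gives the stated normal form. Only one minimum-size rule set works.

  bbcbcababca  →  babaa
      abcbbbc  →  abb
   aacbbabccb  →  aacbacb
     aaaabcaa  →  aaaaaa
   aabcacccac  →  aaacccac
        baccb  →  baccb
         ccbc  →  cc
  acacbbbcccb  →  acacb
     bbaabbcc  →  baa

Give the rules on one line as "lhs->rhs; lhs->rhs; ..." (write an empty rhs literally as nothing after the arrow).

  | bbcbcababca => bbcababca => bababca => babaa
  | abcbbbc => abbbc => abb
  | aacbbabccb => aacbabccb => aacbacb
  | aaaabcaa => aaaaaa

bba->ba; bc->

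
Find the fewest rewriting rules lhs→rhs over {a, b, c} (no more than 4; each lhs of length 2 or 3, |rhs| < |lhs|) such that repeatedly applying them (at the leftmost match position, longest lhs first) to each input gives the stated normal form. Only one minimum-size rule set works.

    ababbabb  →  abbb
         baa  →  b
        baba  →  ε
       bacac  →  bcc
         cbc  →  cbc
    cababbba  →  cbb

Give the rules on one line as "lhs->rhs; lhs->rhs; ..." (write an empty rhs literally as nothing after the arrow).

ba->b; bba->; ca->c

  | ababbabb => abbbabb => abbb
  | baa => ba => b
  | baba => bba => ε
  | bacac => bcac => bcc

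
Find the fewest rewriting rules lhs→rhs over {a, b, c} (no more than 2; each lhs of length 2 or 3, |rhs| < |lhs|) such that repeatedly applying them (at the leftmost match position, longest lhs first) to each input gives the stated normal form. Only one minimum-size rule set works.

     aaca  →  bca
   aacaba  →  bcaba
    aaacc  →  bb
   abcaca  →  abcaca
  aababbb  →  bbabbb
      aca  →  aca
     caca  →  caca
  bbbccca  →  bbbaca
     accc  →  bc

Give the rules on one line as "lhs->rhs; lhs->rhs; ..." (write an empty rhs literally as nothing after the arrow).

  | aaca => bca
  | aacaba => bcaba
  | aaacc => bacc => baa => bb
  | abcaca

aa->b; cc->a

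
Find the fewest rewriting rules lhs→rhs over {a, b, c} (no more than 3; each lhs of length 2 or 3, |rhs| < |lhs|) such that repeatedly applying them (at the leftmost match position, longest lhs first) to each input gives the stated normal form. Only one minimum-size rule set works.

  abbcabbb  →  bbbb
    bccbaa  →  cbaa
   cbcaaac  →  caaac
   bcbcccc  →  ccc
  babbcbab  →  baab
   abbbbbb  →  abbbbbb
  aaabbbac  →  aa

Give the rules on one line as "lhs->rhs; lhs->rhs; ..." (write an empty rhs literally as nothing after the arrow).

  | abbcabbb => ababbb => bbbb
  | bccbaa => cbaa
  | cbcaaac => caaac
  | bcbcccc => bcccc => ccc

aba->b; bba->a; bc->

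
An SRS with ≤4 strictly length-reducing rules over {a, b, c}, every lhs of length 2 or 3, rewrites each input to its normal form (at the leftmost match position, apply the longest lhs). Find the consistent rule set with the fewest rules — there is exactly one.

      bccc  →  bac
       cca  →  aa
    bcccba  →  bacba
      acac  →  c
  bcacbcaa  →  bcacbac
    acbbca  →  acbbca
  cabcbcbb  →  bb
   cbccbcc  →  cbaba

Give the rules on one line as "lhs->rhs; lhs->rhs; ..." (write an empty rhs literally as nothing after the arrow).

  | bccc => bac
  | cca => aa
  | bcccba => bacba
  | acac => c

aca->; bcb->ab; caa->ac; cc->a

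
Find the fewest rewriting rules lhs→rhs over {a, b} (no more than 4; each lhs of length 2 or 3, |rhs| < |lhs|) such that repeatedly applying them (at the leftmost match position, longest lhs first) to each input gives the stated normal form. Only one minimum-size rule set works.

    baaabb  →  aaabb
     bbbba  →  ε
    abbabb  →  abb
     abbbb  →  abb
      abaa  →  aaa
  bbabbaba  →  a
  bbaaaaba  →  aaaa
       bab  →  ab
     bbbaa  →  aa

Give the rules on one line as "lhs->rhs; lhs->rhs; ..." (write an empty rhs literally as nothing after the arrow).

  | baaabb => aaabb
  | bbbba => bba => ε
  | abbabb => abb
  | abbbb => abb

ba->a; bba->; bbb->b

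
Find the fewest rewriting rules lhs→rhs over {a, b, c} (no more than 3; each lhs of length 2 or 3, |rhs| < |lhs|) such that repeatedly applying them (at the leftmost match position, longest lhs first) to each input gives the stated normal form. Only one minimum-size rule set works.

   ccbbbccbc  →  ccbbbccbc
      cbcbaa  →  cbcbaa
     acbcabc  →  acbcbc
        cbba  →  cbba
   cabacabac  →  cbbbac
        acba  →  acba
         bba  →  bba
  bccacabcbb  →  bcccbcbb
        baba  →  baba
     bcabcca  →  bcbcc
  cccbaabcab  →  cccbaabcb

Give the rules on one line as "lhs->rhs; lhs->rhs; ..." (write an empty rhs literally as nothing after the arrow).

  | ccbbbccbc
  | cbcbaa
  | acbcabc => acbcbc
  | cbba

aca->b; ca->c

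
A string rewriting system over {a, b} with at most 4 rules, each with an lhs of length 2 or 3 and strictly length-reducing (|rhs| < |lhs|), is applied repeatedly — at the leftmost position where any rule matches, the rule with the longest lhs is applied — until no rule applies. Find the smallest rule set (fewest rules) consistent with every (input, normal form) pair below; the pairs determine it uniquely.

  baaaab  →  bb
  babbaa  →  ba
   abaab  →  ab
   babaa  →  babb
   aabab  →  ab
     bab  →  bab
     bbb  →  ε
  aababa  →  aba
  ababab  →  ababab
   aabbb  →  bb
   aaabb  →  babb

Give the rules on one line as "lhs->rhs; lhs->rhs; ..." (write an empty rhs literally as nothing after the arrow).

aa->b; aab->; bbb->

  | baaaab => bbaab => bb
  | babbaa => babbb => ba
  | abaab => ab
  | babaa => babb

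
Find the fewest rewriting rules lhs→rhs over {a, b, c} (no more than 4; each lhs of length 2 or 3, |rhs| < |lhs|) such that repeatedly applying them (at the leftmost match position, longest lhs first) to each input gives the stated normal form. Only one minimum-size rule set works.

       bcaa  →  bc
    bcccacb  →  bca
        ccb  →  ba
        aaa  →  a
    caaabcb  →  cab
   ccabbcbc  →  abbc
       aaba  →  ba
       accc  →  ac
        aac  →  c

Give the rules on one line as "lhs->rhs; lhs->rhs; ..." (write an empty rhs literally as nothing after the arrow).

  | bcaa => bc
  | bcccacb => bcacb => bca
  | ccb => ba
  | aaa => a

aa->; cb->; cc->; ccb->ba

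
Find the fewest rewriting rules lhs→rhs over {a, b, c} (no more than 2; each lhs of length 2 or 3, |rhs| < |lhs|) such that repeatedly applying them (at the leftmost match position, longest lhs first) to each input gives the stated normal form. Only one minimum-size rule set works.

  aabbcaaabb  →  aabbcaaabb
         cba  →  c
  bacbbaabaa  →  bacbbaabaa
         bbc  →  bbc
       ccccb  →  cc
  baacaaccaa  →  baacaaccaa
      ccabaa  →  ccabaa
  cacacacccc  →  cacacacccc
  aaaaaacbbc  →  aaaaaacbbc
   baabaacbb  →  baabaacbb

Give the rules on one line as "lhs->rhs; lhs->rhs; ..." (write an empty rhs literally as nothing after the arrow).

  | aabbcaaabb
  | cba => c
  | bacbbaabaa
  | bbc

cba->c; ccb->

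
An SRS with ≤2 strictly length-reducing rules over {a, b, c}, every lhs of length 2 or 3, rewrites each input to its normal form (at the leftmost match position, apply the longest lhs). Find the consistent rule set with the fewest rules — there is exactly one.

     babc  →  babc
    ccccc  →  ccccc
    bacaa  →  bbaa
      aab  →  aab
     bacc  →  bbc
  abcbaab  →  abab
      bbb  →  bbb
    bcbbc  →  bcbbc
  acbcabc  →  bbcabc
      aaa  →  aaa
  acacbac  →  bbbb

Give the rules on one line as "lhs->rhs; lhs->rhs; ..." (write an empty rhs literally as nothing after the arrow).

  | babc
  | ccccc
  | bacaa => bbaa
  | aab

ac->b; cba->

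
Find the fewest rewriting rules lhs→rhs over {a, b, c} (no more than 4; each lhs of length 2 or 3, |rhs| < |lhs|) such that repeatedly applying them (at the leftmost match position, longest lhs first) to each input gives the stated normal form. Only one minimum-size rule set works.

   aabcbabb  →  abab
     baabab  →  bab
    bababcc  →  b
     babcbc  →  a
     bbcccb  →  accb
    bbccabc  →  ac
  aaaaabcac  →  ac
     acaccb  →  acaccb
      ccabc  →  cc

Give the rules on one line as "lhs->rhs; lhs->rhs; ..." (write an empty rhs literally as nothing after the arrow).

  | aabcbabb => bcbabb => ababb => abab
  | baabab => bbab => bab
  | bababcc => babaac => babc => baa => b
  | babcbc => baabc => bbc => bc => a

aa->; bb->b; bc->a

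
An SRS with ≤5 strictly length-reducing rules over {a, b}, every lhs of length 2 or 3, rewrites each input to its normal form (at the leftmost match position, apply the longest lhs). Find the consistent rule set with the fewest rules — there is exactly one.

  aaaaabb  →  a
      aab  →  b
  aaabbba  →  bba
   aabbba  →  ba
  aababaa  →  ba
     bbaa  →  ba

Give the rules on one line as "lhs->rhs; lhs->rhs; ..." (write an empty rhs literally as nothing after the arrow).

  | aaaaabb => baaabb => aabb => a
  | aab => ab => b
  | aaabbba => babbba => bba
  | aabbba => aba => ba

aaa->ba; ab->b; abb->; baa->a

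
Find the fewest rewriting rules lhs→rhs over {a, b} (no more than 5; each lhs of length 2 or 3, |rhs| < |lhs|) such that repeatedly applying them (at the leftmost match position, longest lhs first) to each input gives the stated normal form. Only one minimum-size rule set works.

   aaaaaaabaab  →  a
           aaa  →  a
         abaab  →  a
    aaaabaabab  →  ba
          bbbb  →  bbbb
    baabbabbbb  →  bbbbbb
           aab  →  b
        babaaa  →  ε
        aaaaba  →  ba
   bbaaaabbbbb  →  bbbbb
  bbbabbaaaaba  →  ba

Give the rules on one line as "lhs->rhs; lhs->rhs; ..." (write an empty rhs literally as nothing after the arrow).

  | aaaaaaabaab => aaaaabaab => aaabaab => abaab => aaab => ab => a
  | aaa => a
  | abaab => aaab => ab => a
  | aaaabaabab => aabaabab => baabab => aabab => bab => ba

aa->; ab->a; abb->bb; baa->aa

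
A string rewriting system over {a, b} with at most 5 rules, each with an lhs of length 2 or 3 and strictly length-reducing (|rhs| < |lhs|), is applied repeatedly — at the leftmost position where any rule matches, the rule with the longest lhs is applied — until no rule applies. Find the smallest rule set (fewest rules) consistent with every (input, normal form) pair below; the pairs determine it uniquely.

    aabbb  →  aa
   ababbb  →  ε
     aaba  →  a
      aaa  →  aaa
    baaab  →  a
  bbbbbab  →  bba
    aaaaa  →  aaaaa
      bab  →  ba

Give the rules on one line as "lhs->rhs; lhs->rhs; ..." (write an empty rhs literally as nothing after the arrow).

ab->a; aba->; baa->; bbb->

  | aabbb => aabb => aab => aa
  | ababbb => bbb => ε
  | aaba => a
  | aaa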